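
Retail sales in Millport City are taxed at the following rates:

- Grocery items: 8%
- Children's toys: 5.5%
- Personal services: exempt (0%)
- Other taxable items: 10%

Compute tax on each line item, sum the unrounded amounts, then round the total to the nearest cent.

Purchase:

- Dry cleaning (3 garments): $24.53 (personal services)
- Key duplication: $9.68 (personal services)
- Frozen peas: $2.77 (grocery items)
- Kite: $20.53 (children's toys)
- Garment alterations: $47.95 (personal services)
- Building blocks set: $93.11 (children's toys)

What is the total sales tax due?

$6.47

Dry cleaning (3 garments) $24.53: personal services → 0% → $0.00
Key duplication $9.68: personal services → 0% → $0.00
Frozen peas $2.77: grocery items → 8% → $0.2216
Kite $20.53: children's toys → 5.5% → $1.12915
Garment alterations $47.95: personal services → 0% → $0.00
Building blocks set $93.11: children's toys → 5.5% → $5.12105
Unrounded tax sum = $6.4718 → $6.47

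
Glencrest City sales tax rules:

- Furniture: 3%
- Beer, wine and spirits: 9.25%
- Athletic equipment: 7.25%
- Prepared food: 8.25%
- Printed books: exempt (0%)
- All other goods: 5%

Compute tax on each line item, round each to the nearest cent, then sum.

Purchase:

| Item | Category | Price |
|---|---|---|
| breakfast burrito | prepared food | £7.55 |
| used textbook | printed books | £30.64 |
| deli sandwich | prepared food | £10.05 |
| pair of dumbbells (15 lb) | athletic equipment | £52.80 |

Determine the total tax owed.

Breakfast burrito £7.55: prepared food → 8.25% → £0.62
Used textbook £30.64: printed books → 0% → £0.00
Deli sandwich £10.05: prepared food → 8.25% → £0.83
Pair of dumbbells (15 lb) £52.80: athletic equipment → 7.25% → £3.83
Total tax = £0.62 + £0.83 + £3.83 = £5.28

£5.28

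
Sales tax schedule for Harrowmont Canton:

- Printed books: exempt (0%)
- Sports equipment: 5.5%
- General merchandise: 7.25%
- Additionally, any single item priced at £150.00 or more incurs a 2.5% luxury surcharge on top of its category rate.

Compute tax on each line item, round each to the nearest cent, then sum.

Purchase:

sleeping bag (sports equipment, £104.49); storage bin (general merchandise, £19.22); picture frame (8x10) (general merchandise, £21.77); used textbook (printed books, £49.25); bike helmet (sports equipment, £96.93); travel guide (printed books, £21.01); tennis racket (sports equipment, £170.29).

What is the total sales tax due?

£27.67

Sleeping bag £104.49: sports equipment → 5.5% → £5.75
Storage bin £19.22: general merchandise → 7.25% → £1.39
Picture frame (8x10) £21.77: general merchandise → 7.25% → £1.58
Used textbook £49.25: printed books → 0% → £0.00
Bike helmet £96.93: sports equipment → 5.5% → £5.33
Travel guide £21.01: printed books → 0% → £0.00
Tennis racket £170.29: sports equipment → 5.5% + 2.5% surcharge = 8% → £13.62
Total tax = £5.75 + £1.39 + £1.58 + £5.33 + £13.62 = £27.67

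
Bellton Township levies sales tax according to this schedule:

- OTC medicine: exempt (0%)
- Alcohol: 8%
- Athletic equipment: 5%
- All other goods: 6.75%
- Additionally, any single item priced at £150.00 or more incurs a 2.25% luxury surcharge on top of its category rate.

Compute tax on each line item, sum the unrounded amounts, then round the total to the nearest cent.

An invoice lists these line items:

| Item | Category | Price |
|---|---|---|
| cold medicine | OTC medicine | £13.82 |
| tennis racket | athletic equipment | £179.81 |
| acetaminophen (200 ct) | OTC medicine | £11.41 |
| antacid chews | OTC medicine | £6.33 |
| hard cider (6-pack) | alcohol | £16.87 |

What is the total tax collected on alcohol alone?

£1.35

Hard cider (6-pack) £16.87: alcohol → 8% → £1.3496
Tax on alcohol: unrounded sum = £1.3496 → £1.35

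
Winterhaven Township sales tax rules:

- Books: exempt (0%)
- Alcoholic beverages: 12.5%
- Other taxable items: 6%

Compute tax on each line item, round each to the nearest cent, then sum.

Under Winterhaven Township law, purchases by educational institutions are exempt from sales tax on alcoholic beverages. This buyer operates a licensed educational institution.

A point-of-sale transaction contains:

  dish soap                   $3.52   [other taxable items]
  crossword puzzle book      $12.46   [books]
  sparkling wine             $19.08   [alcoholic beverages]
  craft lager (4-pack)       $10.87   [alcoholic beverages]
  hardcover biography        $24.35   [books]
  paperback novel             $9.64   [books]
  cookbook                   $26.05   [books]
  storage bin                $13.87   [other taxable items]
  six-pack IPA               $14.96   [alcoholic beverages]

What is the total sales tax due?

Dish soap $3.52: other taxable items → 6% → $0.21
Crossword puzzle book $12.46: books → 0% → $0.00
Sparkling wine $19.08: alcoholic beverages, buyer-exempt → 0% → $0.00
Craft lager (4-pack) $10.87: alcoholic beverages, buyer-exempt → 0% → $0.00
Hardcover biography $24.35: books → 0% → $0.00
Paperback novel $9.64: books → 0% → $0.00
Cookbook $26.05: books → 0% → $0.00
Storage bin $13.87: other taxable items → 6% → $0.83
Six-pack IPA $14.96: alcoholic beverages, buyer-exempt → 0% → $0.00
Total tax = $0.21 + $0.83 = $1.04

$1.04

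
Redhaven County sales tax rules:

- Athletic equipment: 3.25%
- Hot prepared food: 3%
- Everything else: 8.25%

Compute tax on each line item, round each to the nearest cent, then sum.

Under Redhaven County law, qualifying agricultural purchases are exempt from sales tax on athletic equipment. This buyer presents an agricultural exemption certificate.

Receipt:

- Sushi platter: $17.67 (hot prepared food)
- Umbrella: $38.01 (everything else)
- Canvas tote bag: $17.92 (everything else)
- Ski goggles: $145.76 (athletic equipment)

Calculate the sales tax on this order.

Sushi platter $17.67: hot prepared food → 3% → $0.53
Umbrella $38.01: everything else → 8.25% → $3.14
Canvas tote bag $17.92: everything else → 8.25% → $1.48
Ski goggles $145.76: athletic equipment, buyer-exempt → 0% → $0.00
Total tax = $0.53 + $3.14 + $1.48 = $5.15

$5.15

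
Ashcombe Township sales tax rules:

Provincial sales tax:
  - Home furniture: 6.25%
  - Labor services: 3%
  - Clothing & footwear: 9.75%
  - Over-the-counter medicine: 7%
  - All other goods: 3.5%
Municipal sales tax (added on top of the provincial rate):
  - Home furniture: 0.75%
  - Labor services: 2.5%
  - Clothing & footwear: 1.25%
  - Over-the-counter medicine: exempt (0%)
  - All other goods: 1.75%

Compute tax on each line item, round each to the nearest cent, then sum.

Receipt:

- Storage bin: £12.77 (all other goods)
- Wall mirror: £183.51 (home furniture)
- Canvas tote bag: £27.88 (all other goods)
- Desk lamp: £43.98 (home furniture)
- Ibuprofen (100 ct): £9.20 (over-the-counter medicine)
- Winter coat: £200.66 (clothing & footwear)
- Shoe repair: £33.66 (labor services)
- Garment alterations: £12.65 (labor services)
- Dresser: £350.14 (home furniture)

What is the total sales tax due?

£67.83

Storage bin £12.77: all other goods → 3.5% + 1.75% municipal = 5.25% → £0.67
Wall mirror £183.51: home furniture → 6.25% + 0.75% municipal = 7% → £12.85
Canvas tote bag £27.88: all other goods → 3.5% + 1.75% municipal = 5.25% → £1.46
Desk lamp £43.98: home furniture → 6.25% + 0.75% municipal = 7% → £3.08
Ibuprofen (100 ct) £9.20: over-the-counter medicine → 7% + 0% municipal = 7% → £0.64
Winter coat £200.66: clothing & footwear → 9.75% + 1.25% municipal = 11% → £22.07
Shoe repair £33.66: labor services → 3% + 2.5% municipal = 5.5% → £1.85
Garment alterations £12.65: labor services → 3% + 2.5% municipal = 5.5% → £0.70
Dresser £350.14: home furniture → 6.25% + 0.75% municipal = 7% → £24.51
Total tax = £0.67 + £12.85 + £1.46 + £3.08 + £0.64 + £22.07 + £1.85 + £0.70 + £24.51 = £67.83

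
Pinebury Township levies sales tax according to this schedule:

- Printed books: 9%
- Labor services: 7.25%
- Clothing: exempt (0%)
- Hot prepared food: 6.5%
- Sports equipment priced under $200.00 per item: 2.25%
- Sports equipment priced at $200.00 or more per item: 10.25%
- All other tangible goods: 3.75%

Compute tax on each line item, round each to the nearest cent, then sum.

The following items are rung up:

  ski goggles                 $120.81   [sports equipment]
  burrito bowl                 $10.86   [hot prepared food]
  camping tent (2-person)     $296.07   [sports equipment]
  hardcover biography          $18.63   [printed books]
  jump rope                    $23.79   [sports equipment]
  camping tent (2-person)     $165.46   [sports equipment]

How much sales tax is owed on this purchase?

$39.72

Ski goggles $120.81: sports equipment, under $200.00 → 2.25% → $2.72
Burrito bowl $10.86: hot prepared food → 6.5% → $0.71
Camping tent (2-person) $296.07: sports equipment, $200.00 or more → 10.25% → $30.35
Hardcover biography $18.63: printed books → 9% → $1.68
Jump rope $23.79: sports equipment, under $200.00 → 2.25% → $0.54
Camping tent (2-person) $165.46: sports equipment, under $200.00 → 2.25% → $3.72
Total tax = $2.72 + $0.71 + $30.35 + $1.68 + $0.54 + $3.72 = $39.72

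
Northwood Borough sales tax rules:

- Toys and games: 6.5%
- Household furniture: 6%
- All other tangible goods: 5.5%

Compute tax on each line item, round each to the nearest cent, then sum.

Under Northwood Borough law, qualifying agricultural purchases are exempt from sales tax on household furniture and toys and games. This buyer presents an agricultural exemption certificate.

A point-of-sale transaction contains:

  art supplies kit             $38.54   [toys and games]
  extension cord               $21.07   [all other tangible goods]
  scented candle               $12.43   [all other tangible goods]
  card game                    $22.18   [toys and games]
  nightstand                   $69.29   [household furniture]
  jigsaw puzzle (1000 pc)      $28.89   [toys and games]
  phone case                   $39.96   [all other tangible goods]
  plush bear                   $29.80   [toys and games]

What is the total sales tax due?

$4.04

Art supplies kit $38.54: toys and games, buyer-exempt → 0% → $0.00
Extension cord $21.07: all other tangible goods → 5.5% → $1.16
Scented candle $12.43: all other tangible goods → 5.5% → $0.68
Card game $22.18: toys and games, buyer-exempt → 0% → $0.00
Nightstand $69.29: household furniture, buyer-exempt → 0% → $0.00
Jigsaw puzzle (1000 pc) $28.89: toys and games, buyer-exempt → 0% → $0.00
Phone case $39.96: all other tangible goods → 5.5% → $2.20
Plush bear $29.80: toys and games, buyer-exempt → 0% → $0.00
Total tax = $1.16 + $0.68 + $2.20 = $4.04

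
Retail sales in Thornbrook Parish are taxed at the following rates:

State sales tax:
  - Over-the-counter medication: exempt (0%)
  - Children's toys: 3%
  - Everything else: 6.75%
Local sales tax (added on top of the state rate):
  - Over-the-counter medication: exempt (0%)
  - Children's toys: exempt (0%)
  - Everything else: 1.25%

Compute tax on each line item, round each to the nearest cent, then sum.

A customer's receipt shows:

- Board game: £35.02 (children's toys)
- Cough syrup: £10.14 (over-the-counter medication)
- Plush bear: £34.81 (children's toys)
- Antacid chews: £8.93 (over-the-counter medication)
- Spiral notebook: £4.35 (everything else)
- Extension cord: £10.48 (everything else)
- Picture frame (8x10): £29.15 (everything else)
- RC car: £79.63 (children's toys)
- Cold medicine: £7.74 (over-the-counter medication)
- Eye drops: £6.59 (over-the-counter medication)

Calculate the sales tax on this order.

£8.00

Board game £35.02: children's toys → 3% + 0% local = 3% → £1.05
Cough syrup £10.14: over-the-counter medication → 0% + 0% local = 0% → £0.00
Plush bear £34.81: children's toys → 3% + 0% local = 3% → £1.04
Antacid chews £8.93: over-the-counter medication → 0% + 0% local = 0% → £0.00
Spiral notebook £4.35: everything else → 6.75% + 1.25% local = 8% → £0.35
Extension cord £10.48: everything else → 6.75% + 1.25% local = 8% → £0.84
Picture frame (8x10) £29.15: everything else → 6.75% + 1.25% local = 8% → £2.33
RC car £79.63: children's toys → 3% + 0% local = 3% → £2.39
Cold medicine £7.74: over-the-counter medication → 0% + 0% local = 0% → £0.00
Eye drops £6.59: over-the-counter medication → 0% + 0% local = 0% → £0.00
Total tax = £1.05 + £1.04 + £0.35 + £0.84 + £2.33 + £2.39 = £8.00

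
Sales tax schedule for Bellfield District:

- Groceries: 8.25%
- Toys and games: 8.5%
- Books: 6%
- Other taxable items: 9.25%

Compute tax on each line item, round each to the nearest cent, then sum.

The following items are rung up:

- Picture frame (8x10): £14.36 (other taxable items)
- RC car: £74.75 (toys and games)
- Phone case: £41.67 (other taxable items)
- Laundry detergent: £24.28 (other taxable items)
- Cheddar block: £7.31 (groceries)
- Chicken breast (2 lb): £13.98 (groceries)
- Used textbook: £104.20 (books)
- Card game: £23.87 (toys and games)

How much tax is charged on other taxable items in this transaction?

£7.43

Picture frame (8x10) £14.36: other taxable items → 9.25% → £1.33
Phone case £41.67: other taxable items → 9.25% → £3.85
Laundry detergent £24.28: other taxable items → 9.25% → £2.25
Tax on other taxable items = £1.33 + £3.85 + £2.25 = £7.43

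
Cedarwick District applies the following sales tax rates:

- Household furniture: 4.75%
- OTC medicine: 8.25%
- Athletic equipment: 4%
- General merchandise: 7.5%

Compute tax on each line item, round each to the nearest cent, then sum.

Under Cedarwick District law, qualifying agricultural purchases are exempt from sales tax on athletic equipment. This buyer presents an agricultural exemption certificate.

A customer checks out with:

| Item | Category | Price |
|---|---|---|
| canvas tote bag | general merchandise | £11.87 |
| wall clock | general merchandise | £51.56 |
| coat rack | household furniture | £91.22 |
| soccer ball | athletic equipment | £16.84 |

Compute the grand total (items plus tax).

Canvas tote bag £11.87: general merchandise → 7.5% → £0.89
Wall clock £51.56: general merchandise → 7.5% → £3.87
Coat rack £91.22: household furniture → 4.75% → £4.33
Soccer ball £16.84: athletic equipment, buyer-exempt → 0% → £0.00
Subtotal = £171.49; tax = £9.09; total due = £180.58

£180.58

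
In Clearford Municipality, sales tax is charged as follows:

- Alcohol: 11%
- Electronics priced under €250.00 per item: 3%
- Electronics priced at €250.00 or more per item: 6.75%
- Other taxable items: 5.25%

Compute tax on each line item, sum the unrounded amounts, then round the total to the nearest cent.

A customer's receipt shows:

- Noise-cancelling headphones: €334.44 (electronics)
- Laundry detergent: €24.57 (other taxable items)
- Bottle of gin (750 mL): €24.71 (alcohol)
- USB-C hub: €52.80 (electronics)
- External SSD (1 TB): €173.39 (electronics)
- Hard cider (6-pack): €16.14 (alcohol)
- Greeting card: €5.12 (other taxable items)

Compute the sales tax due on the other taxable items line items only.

€1.56

Laundry detergent €24.57: other taxable items → 5.25% → €1.289925
Greeting card €5.12: other taxable items → 5.25% → €0.2688
Tax on other taxable items: unrounded sum = €1.558725 → €1.56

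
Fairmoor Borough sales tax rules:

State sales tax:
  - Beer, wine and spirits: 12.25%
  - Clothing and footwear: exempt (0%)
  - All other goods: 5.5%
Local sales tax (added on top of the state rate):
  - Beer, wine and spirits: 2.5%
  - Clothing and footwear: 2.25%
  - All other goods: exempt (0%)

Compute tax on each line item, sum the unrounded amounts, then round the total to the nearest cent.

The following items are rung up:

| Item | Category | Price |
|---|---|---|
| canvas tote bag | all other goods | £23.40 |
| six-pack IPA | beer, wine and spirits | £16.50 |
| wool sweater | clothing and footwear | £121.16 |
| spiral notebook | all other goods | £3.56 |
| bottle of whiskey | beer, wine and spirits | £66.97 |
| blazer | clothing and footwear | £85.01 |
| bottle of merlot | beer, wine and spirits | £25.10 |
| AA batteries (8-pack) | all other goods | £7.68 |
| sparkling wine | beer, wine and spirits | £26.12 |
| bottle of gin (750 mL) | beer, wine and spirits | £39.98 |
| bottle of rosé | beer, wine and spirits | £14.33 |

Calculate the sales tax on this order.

£34.42

Canvas tote bag £23.40: all other goods → 5.5% + 0% local = 5.5% → £1.287
Six-pack IPA £16.50: beer, wine and spirits → 12.25% + 2.5% local = 14.75% → £2.43375
Wool sweater £121.16: clothing and footwear → 0% + 2.25% local = 2.25% → £2.7261
Spiral notebook £3.56: all other goods → 5.5% + 0% local = 5.5% → £0.1958
Bottle of whiskey £66.97: beer, wine and spirits → 12.25% + 2.5% local = 14.75% → £9.878075
Blazer £85.01: clothing and footwear → 0% + 2.25% local = 2.25% → £1.912725
Bottle of merlot £25.10: beer, wine and spirits → 12.25% + 2.5% local = 14.75% → £3.70225
AA batteries (8-pack) £7.68: all other goods → 5.5% + 0% local = 5.5% → £0.4224
Sparkling wine £26.12: beer, wine and spirits → 12.25% + 2.5% local = 14.75% → £3.8527
Bottle of gin (750 mL) £39.98: beer, wine and spirits → 12.25% + 2.5% local = 14.75% → £5.89705
Bottle of rosé £14.33: beer, wine and spirits → 12.25% + 2.5% local = 14.75% → £2.113675
Unrounded tax sum = £34.421525 → £34.42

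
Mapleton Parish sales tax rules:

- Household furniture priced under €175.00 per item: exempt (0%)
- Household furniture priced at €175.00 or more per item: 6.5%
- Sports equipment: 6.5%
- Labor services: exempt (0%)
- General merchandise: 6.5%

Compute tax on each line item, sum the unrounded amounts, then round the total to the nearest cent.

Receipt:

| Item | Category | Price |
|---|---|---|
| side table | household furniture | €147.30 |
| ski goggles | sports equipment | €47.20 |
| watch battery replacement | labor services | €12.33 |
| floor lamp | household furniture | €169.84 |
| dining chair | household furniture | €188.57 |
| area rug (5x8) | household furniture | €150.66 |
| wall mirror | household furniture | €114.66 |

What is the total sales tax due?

€15.33

Side table €147.30: household furniture, under €175.00 → 0% → €0.00
Ski goggles €47.20: sports equipment → 6.5% → €3.068
Watch battery replacement €12.33: labor services → 0% → €0.00
Floor lamp €169.84: household furniture, under €175.00 → 0% → €0.00
Dining chair €188.57: household furniture, €175.00 or more → 6.5% → €12.25705
Area rug (5x8) €150.66: household furniture, under €175.00 → 0% → €0.00
Wall mirror €114.66: household furniture, under €175.00 → 0% → €0.00
Unrounded tax sum = €15.32505 → €15.33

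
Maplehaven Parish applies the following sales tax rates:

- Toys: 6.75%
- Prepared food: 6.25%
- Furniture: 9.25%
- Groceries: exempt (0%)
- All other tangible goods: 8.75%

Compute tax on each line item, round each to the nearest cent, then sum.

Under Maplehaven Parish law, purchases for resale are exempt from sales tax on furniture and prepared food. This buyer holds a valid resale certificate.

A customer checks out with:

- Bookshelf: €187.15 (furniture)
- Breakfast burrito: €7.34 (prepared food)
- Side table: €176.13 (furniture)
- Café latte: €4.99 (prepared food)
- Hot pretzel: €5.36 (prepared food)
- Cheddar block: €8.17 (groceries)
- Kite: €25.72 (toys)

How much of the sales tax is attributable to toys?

€1.74

Kite €25.72: toys → 6.75% → €1.74
Tax on toys = €1.74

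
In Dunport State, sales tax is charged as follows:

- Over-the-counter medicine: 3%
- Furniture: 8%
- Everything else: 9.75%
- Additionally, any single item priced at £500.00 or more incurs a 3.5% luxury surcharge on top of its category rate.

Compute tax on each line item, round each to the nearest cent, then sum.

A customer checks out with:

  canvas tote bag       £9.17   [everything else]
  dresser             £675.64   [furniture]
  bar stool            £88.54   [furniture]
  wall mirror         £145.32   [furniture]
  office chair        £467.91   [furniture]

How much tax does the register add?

Canvas tote bag £9.17: everything else → 9.75% → £0.89
Dresser £675.64: furniture → 8% + 3.5% surcharge = 11.5% → £77.70
Bar stool £88.54: furniture → 8% → £7.08
Wall mirror £145.32: furniture → 8% → £11.63
Office chair £467.91: furniture → 8% → £37.43
Total tax = £0.89 + £77.70 + £7.08 + £11.63 + £37.43 = £134.73

£134.73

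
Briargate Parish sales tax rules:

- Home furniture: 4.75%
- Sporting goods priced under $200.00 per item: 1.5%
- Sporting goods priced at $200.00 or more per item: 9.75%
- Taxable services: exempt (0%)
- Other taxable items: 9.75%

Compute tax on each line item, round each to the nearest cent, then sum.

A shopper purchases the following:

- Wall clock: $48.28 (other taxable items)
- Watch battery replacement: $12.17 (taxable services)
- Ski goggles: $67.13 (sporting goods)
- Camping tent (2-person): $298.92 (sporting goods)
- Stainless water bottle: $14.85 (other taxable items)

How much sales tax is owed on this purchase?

$36.31

Wall clock $48.28: other taxable items → 9.75% → $4.71
Watch battery replacement $12.17: taxable services → 0% → $0.00
Ski goggles $67.13: sporting goods, under $200.00 → 1.5% → $1.01
Camping tent (2-person) $298.92: sporting goods, $200.00 or more → 9.75% → $29.14
Stainless water bottle $14.85: other taxable items → 9.75% → $1.45
Total tax = $4.71 + $1.01 + $29.14 + $1.45 = $36.31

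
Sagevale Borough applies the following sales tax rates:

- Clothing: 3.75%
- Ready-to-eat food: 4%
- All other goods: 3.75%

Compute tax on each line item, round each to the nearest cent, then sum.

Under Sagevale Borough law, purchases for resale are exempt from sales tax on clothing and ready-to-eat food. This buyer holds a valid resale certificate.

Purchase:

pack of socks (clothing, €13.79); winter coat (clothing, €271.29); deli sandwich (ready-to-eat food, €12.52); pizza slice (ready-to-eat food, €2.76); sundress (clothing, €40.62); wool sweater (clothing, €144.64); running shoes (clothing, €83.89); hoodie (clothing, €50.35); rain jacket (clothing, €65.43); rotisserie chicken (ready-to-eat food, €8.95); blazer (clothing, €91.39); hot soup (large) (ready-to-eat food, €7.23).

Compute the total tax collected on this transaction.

Pack of socks €13.79: clothing, buyer-exempt → 0% → €0.00
Winter coat €271.29: clothing, buyer-exempt → 0% → €0.00
Deli sandwich €12.52: ready-to-eat food, buyer-exempt → 0% → €0.00
Pizza slice €2.76: ready-to-eat food, buyer-exempt → 0% → €0.00
Sundress €40.62: clothing, buyer-exempt → 0% → €0.00
Wool sweater €144.64: clothing, buyer-exempt → 0% → €0.00
Running shoes €83.89: clothing, buyer-exempt → 0% → €0.00
Hoodie €50.35: clothing, buyer-exempt → 0% → €0.00
Rain jacket €65.43: clothing, buyer-exempt → 0% → €0.00
Rotisserie chicken €8.95: ready-to-eat food, buyer-exempt → 0% → €0.00
Blazer €91.39: clothing, buyer-exempt → 0% → €0.00
Hot soup (large) €7.23: ready-to-eat food, buyer-exempt → 0% → €0.00
Total tax = €0.00

€0.00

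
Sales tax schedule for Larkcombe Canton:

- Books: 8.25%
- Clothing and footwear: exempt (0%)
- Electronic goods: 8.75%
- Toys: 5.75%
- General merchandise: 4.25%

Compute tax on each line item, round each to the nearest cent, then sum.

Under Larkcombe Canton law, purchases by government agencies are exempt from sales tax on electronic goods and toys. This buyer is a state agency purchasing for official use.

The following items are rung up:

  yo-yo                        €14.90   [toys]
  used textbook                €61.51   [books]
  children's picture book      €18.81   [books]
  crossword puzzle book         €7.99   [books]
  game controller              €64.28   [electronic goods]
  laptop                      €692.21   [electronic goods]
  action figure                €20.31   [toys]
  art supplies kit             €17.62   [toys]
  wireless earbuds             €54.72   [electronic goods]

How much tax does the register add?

Yo-yo €14.90: toys, buyer-exempt → 0% → €0.00
Used textbook €61.51: books → 8.25% → €5.07
Children's picture book €18.81: books → 8.25% → €1.55
Crossword puzzle book €7.99: books → 8.25% → €0.66
Game controller €64.28: electronic goods, buyer-exempt → 0% → €0.00
Laptop €692.21: electronic goods, buyer-exempt → 0% → €0.00
Action figure €20.31: toys, buyer-exempt → 0% → €0.00
Art supplies kit €17.62: toys, buyer-exempt → 0% → €0.00
Wireless earbuds €54.72: electronic goods, buyer-exempt → 0% → €0.00
Total tax = €5.07 + €1.55 + €0.66 = €7.28

€7.28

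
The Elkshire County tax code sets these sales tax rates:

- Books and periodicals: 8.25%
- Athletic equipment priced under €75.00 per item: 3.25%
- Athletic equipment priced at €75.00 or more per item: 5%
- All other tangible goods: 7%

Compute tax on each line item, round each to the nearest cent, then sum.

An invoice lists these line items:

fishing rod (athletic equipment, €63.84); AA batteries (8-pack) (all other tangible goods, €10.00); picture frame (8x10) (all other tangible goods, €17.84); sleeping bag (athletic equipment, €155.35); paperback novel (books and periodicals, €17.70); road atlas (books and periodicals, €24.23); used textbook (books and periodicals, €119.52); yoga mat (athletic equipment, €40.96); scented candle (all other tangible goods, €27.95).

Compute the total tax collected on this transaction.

Fishing rod €63.84: athletic equipment, under €75.00 → 3.25% → €2.07
AA batteries (8-pack) €10.00: all other tangible goods → 7% → €0.70
Picture frame (8x10) €17.84: all other tangible goods → 7% → €1.25
Sleeping bag €155.35: athletic equipment, €75.00 or more → 5% → €7.77
Paperback novel €17.70: books and periodicals → 8.25% → €1.46
Road atlas €24.23: books and periodicals → 8.25% → €2.00
Used textbook €119.52: books and periodicals → 8.25% → €9.86
Yoga mat €40.96: athletic equipment, under €75.00 → 3.25% → €1.33
Scented candle €27.95: all other tangible goods → 7% → €1.96
Total tax = €2.07 + €0.70 + €1.25 + €7.77 + €1.46 + €2.00 + €9.86 + €1.33 + €1.96 = €28.40

€28.40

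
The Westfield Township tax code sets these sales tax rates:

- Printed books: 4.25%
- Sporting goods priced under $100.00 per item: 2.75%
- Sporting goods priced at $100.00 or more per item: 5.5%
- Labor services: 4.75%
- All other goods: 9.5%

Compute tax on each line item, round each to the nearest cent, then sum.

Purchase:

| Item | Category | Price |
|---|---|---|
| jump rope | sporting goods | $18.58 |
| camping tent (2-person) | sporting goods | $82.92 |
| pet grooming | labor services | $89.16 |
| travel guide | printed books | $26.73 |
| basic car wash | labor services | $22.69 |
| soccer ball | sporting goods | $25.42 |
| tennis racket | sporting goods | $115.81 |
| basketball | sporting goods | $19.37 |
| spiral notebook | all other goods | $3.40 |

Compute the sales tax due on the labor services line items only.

Pet grooming $89.16: labor services → 4.75% → $4.24
Basic car wash $22.69: labor services → 4.75% → $1.08
Tax on labor services = $4.24 + $1.08 = $5.32

$5.32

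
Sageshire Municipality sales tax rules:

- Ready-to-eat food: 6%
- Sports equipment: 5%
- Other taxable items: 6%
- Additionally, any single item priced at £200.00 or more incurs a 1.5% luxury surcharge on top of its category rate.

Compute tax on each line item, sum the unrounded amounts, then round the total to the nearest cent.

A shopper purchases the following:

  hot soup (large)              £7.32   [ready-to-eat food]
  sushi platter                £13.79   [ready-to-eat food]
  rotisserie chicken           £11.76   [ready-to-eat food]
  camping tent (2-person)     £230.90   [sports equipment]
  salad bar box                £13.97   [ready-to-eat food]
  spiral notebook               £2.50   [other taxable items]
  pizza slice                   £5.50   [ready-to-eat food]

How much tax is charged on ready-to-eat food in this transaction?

£3.14

Hot soup (large) £7.32: ready-to-eat food → 6% → £0.4392
Sushi platter £13.79: ready-to-eat food → 6% → £0.8274
Rotisserie chicken £11.76: ready-to-eat food → 6% → £0.7056
Salad bar box £13.97: ready-to-eat food → 6% → £0.8382
Pizza slice £5.50: ready-to-eat food → 6% → £0.33
Tax on ready-to-eat food: unrounded sum = £3.1404 → £3.14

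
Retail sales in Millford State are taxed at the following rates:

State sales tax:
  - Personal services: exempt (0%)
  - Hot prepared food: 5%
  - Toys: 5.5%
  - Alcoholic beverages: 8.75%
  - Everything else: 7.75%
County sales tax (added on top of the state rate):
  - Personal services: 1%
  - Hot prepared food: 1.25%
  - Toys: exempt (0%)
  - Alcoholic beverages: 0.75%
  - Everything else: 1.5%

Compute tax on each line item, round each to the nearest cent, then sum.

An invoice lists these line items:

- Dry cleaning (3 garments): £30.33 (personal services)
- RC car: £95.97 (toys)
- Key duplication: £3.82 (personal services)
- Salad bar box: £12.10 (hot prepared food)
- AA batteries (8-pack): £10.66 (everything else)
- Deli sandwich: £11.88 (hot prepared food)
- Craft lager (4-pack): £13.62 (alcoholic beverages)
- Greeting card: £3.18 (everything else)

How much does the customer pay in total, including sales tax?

Dry cleaning (3 garments) £30.33: personal services → 0% + 1% county = 1% → £0.30
RC car £95.97: toys → 5.5% + 0% county = 5.5% → £5.28
Key duplication £3.82: personal services → 0% + 1% county = 1% → £0.04
Salad bar box £12.10: hot prepared food → 5% + 1.25% county = 6.25% → £0.76
AA batteries (8-pack) £10.66: everything else → 7.75% + 1.5% county = 9.25% → £0.99
Deli sandwich £11.88: hot prepared food → 5% + 1.25% county = 6.25% → £0.74
Craft lager (4-pack) £13.62: alcoholic beverages → 8.75% + 0.75% county = 9.5% → £1.29
Greeting card £3.18: everything else → 7.75% + 1.5% county = 9.25% → £0.29
Subtotal = £181.56; tax = £9.69; total due = £191.25

£191.25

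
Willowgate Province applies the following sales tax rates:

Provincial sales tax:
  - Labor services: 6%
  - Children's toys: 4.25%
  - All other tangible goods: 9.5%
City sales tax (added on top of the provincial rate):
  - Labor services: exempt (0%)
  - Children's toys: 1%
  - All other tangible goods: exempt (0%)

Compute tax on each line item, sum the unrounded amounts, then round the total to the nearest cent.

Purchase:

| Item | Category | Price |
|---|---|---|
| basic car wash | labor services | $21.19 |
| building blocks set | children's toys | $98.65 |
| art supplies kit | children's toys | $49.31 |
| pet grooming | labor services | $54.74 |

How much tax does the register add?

$12.32

Basic car wash $21.19: labor services → 6% + 0% city = 6% → $1.2714
Building blocks set $98.65: children's toys → 4.25% + 1% city = 5.25% → $5.179125
Art supplies kit $49.31: children's toys → 4.25% + 1% city = 5.25% → $2.588775
Pet grooming $54.74: labor services → 6% + 0% city = 6% → $3.2844
Unrounded tax sum = $12.3237 → $12.32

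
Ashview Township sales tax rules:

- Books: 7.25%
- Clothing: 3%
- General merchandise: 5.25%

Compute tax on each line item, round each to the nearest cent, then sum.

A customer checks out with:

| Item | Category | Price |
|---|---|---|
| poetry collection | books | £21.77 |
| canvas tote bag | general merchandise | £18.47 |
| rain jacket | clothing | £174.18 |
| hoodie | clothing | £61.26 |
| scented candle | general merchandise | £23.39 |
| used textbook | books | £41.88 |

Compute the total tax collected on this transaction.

Poetry collection £21.77: books → 7.25% → £1.58
Canvas tote bag £18.47: general merchandise → 5.25% → £0.97
Rain jacket £174.18: clothing → 3% → £5.23
Hoodie £61.26: clothing → 3% → £1.84
Scented candle £23.39: general merchandise → 5.25% → £1.23
Used textbook £41.88: books → 7.25% → £3.04
Total tax = £1.58 + £0.97 + £5.23 + £1.84 + £1.23 + £3.04 = £13.89

£13.89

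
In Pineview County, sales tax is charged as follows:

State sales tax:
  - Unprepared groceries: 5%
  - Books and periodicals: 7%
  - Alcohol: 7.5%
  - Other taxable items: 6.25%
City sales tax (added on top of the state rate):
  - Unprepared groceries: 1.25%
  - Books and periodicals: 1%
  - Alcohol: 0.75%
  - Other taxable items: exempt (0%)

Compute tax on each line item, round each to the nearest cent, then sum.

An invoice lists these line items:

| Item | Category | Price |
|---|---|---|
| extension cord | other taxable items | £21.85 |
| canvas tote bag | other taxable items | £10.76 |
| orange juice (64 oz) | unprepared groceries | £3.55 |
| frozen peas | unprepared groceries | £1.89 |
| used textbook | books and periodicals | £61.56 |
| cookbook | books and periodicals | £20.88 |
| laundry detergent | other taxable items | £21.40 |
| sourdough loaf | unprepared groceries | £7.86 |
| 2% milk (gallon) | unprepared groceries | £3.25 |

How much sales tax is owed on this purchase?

Extension cord £21.85: other taxable items → 6.25% + 0% city = 6.25% → £1.37
Canvas tote bag £10.76: other taxable items → 6.25% + 0% city = 6.25% → £0.67
Orange juice (64 oz) £3.55: unprepared groceries → 5% + 1.25% city = 6.25% → £0.22
Frozen peas £1.89: unprepared groceries → 5% + 1.25% city = 6.25% → £0.12
Used textbook £61.56: books and periodicals → 7% + 1% city = 8% → £4.92
Cookbook £20.88: books and periodicals → 7% + 1% city = 8% → £1.67
Laundry detergent £21.40: other taxable items → 6.25% + 0% city = 6.25% → £1.34
Sourdough loaf £7.86: unprepared groceries → 5% + 1.25% city = 6.25% → £0.49
2% milk (gallon) £3.25: unprepared groceries → 5% + 1.25% city = 6.25% → £0.20
Total tax = £1.37 + £0.67 + £0.22 + £0.12 + £4.92 + £1.67 + £1.34 + £0.49 + £0.20 = £11.00

£11.00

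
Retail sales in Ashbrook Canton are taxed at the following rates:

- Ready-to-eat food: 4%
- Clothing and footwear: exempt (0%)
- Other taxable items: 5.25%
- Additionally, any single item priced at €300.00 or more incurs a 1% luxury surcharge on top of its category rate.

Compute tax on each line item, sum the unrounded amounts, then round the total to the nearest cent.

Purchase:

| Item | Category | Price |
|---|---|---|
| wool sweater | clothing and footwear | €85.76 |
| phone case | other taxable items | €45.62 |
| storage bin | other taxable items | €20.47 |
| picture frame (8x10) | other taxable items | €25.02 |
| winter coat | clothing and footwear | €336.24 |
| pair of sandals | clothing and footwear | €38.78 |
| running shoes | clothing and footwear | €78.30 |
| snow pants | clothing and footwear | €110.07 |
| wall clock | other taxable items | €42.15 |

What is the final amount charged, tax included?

Wool sweater €85.76: clothing and footwear → 0% → €0.00
Phone case €45.62: other taxable items → 5.25% → €2.39505
Storage bin €20.47: other taxable items → 5.25% → €1.074675
Picture frame (8x10) €25.02: other taxable items → 5.25% → €1.31355
Winter coat €336.24: clothing and footwear → 0% + 1% surcharge = 1% → €3.3624
Pair of sandals €38.78: clothing and footwear → 0% → €0.00
Running shoes €78.30: clothing and footwear → 0% → €0.00
Snow pants €110.07: clothing and footwear → 0% → €0.00
Wall clock €42.15: other taxable items → 5.25% → €2.212875
Subtotal = €782.41; unrounded tax = €10.35855 → €10.36; total due = €792.77

€792.77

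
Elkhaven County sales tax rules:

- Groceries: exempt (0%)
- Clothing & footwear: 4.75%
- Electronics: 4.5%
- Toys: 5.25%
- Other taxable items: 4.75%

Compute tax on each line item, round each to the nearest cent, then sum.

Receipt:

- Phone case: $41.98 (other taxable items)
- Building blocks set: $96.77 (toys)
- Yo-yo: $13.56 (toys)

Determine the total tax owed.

$7.78

Phone case $41.98: other taxable items → 4.75% → $1.99
Building blocks set $96.77: toys → 5.25% → $5.08
Yo-yo $13.56: toys → 5.25% → $0.71
Total tax = $1.99 + $5.08 + $0.71 = $7.78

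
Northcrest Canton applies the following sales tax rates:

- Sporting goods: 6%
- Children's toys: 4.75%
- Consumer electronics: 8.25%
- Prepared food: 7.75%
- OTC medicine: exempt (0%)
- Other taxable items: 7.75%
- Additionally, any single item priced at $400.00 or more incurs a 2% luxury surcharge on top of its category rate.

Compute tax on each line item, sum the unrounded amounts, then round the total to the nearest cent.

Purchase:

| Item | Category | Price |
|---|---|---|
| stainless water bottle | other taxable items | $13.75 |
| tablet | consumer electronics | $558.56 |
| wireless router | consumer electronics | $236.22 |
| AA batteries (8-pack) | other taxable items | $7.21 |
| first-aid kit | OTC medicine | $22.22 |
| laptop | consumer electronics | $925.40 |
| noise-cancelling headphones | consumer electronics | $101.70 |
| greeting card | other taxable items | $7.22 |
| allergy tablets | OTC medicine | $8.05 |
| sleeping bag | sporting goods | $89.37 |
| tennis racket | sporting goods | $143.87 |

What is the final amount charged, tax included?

$2309.73

Stainless water bottle $13.75: other taxable items → 7.75% → $1.065625
Tablet $558.56: consumer electronics → 8.25% + 2% surcharge = 10.25% → $57.2524
Wireless router $236.22: consumer electronics → 8.25% → $19.48815
AA batteries (8-pack) $7.21: other taxable items → 7.75% → $0.558775
First-aid kit $22.22: OTC medicine → 0% → $0.00
Laptop $925.40: consumer electronics → 8.25% + 2% surcharge = 10.25% → $94.8535
Noise-cancelling headphones $101.70: consumer electronics → 8.25% → $8.39025
Greeting card $7.22: other taxable items → 7.75% → $0.55955
Allergy tablets $8.05: OTC medicine → 0% → $0.00
Sleeping bag $89.37: sporting goods → 6% → $5.3622
Tennis racket $143.87: sporting goods → 6% → $8.6322
Subtotal = $2113.57; unrounded tax = $196.16265 → $196.16; total due = $2309.73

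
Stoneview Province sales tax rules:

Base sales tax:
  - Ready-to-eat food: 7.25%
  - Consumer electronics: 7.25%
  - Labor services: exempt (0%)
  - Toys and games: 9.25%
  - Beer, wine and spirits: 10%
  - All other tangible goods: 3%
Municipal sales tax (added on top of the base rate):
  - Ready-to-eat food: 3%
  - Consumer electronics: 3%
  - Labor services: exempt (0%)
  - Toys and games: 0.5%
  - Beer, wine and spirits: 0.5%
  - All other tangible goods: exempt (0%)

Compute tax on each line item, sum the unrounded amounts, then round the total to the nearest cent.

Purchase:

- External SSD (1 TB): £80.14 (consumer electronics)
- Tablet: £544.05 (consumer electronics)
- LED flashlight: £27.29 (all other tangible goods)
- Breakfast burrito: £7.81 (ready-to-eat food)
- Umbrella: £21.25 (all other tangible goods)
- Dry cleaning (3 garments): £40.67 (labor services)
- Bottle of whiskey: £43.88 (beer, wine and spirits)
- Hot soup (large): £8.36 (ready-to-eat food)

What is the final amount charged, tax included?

£845.15

External SSD (1 TB) £80.14: consumer electronics → 7.25% + 3% municipal = 10.25% → £8.21435
Tablet £544.05: consumer electronics → 7.25% + 3% municipal = 10.25% → £55.765125
LED flashlight £27.29: all other tangible goods → 3% + 0% municipal = 3% → £0.8187
Breakfast burrito £7.81: ready-to-eat food → 7.25% + 3% municipal = 10.25% → £0.800525
Umbrella £21.25: all other tangible goods → 3% + 0% municipal = 3% → £0.6375
Dry cleaning (3 garments) £40.67: labor services → 0% + 0% municipal = 0% → £0.00
Bottle of whiskey £43.88: beer, wine and spirits → 10% + 0.5% municipal = 10.5% → £4.6074
Hot soup (large) £8.36: ready-to-eat food → 7.25% + 3% municipal = 10.25% → £0.8569
Subtotal = £773.45; unrounded tax = £71.7005 → £71.70; total due = £845.15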